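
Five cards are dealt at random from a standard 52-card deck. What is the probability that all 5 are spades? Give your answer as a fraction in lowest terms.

There are C(52,5) = 2598960 possible 5-card hands.
Hands that are all spades: C(13,5) = 1287.
Probability = 1287/2598960 = 33/66640.

33/66640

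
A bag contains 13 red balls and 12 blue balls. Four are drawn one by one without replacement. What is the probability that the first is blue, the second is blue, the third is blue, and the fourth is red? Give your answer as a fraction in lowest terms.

13/230

Multiply the conditional probabilities at each draw: 12/25 · 11/24 · 10/23 · 13/22 = 17160/303600 = 13/230.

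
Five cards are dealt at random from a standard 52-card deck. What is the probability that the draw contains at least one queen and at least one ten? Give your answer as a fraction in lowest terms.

6509/64974

There are C(52,5) = 2598960 possible draws.
By inclusion-exclusion on the complements, draws missing all queens or all tens: C(48,5) + C(48,5) − C(44,5) = 1712304 + 1712304 − 1086008 = 2338600.
So draws with at least one of each: 2598960 − 2338600 = 260360, probability 260360/2598960 = 6509/64974.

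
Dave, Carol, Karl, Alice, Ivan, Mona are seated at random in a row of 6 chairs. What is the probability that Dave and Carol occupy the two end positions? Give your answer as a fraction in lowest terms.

There are 6! = 720 arrangements.
Place Dave and Carol at the ends in 2 ways, arrange the remaining 4 in 4! = 24 ways: 2·24 = 48.
Probability = 48/720 = 1/15.

1/15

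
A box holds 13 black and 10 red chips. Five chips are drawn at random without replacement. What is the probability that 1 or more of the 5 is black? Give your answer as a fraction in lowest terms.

4771/4807

Total selections: C(23,5) = 33649.
Favorable selections (1 or more black): C(13,1)·C(10,4) + C(13,2)·C(10,3) + C(13,3)·C(10,2) + C(13,4)·C(10,1) + C(13,5)·C(10,0) = 2730 + 9360 + 12870 + 7150 + 1287 = 33397.
Probability = 33397/33649 = 4771/4807.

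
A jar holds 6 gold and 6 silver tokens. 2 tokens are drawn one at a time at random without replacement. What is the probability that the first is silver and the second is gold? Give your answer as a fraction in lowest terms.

Multiply the conditional probabilities at each draw: 6/12 · 6/11 = 36/132 = 3/11.

3/11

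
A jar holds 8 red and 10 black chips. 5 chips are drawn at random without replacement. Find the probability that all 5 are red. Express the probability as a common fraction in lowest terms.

There are C(18,5) = 8568 possible selections.
Selections with all red: C(8,5) = 56.
Probability = 56/8568 = 1/153.

1/153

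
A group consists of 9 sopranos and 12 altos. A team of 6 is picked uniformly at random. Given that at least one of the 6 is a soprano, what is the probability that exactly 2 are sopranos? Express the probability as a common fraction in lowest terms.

Work in counts. Selections with at least one soprano: C(21,6) − C(12,6) = 54264 − 924 = 53340.
Of those, selections where exactly 2 are sopranos: C(9,2)·C(12,4) = 36·495 = 17820.
Conditional probability = 17820/53340 = 297/889.

297/889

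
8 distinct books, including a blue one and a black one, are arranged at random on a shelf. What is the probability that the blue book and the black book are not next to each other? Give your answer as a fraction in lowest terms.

There are 8! = 40320 arrangements.
Arrangements with the blue book and the black book adjacent: 2·7! = 10080.
So not adjacent: 40320 − 10080 = 30240, probability 30240/40320 = 3/4.

3/4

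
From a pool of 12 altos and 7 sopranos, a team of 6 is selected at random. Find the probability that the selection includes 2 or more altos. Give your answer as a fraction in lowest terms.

Total selections: C(19,6) = 27132.
Count the complement (fewer than 2 altos): C(12,0)·C(7,6) + C(12,1)·C(7,5) = 7 + 252 = 259.
Probability = 1 − 259/27132 = 26873/27132 = 3839/3876.

3839/3876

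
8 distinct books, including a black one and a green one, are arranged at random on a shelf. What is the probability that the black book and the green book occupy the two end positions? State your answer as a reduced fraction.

1/28

There are 8! = 40320 arrangements.
Place the black book and the green book at the ends in 2 ways, arrange the remaining 6 in 6! = 720 ways: 2·720 = 1440.
Probability = 1440/40320 = 1/28.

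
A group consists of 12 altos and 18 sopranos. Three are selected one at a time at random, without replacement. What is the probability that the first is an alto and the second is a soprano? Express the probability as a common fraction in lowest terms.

Multiply the conditional probabilities at each draw: 12/30 · 18/29 = 216/870 = 36/145.

36/145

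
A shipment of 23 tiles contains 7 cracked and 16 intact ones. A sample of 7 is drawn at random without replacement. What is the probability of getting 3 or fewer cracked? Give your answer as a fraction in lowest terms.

74308/81719

There are C(23,7) = 245157 ways to choose the 7.
Favorable selections (3 or fewer cracked): C(7,0)·C(16,7) + C(7,1)·C(16,6) + C(7,2)·C(16,5) + C(7,3)·C(16,4) = 11440 + 56056 + 91728 + 63700 = 222924.
Probability = 222924/245157 = 74308/81719.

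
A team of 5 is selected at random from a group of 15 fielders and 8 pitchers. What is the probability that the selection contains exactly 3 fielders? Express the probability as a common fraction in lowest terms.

The sample space is all 5-subsets of the 23: C(23,5) = 33649.
Selections with exactly 3 fielders: choose 3 of the 15 fielders and 2 of the 8 pitchers, C(15,3)·C(8,2) = 455·28 = 12740.
Probability = 12740/33649 = 1820/4807.

1820/4807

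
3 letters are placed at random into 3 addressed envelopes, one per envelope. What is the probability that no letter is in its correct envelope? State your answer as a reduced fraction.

There are 3! = 6 assignments.
By inclusion-exclusion, assignments with no fixed points: C(3,0)·3! − C(3,1)·2! + C(3,2)·1! − C(3,3)·0! = 2.
Probability = 2/6 = 1/3.

1/3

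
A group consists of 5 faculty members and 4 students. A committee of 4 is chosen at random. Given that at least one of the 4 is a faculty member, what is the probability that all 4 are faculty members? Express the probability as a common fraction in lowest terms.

Work in counts. Selections with at least one faculty member: C(9,4) − C(4,4) = 126 − 1 = 125.
Of those, selections where all 4 are faculty members: C(5,4) = 5.
Conditional probability = 5/125 = 1/25.

1/25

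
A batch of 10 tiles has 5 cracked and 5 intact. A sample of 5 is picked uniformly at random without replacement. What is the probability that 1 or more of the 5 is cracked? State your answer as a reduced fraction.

251/252

There are C(10,5) = 252 ways to choose the 5.
The complement is all 5 are intact: C(5,5) = 1.
Probability = 1 − 1/252 = 251/252.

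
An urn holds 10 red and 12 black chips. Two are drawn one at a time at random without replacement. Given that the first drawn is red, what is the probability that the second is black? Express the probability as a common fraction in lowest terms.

4/7

After removing one red, 21 remain: 9 red and 12 black.
So the probability the next is black is 12/21 = 4/7.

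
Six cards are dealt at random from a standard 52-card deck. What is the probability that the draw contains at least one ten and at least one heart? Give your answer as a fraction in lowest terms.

There are C(52,6) = 20358520 possible draws.
By inclusion-exclusion on the complements, draws missing all tens or all hearts: C(48,6) + C(39,6) − C(36,6) = 12271512 + 3262623 − 1947792 = 13586343.
So draws with at least one of each: 20358520 − 13586343 = 6772177, probability 6772177/20358520.

6772177/20358520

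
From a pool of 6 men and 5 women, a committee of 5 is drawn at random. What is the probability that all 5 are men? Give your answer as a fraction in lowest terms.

There are C(11,5) = 462 possible selections.
Selections with all men: C(6,5) = 6.
Probability = 6/462 = 1/77.

1/77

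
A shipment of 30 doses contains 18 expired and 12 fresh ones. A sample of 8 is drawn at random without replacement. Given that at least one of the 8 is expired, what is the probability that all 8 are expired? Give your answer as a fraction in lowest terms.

Work in counts. Selections with at least one expired: C(30,8) − C(12,8) = 5852925 − 495 = 5852430.
Of those, selections where all 8 are expired: C(18,8) = 43758.
Conditional probability = 43758/5852430 = 2431/325135.

2431/325135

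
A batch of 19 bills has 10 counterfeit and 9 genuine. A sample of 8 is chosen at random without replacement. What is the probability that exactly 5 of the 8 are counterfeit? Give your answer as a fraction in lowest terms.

1176/4199

The sample space is all 8-subsets of the 19: C(19,8) = 75582.
Selections with exactly 5 counterfeit: choose 5 of the 10 counterfeit and 3 of the 9 genuine, C(10,5)·C(9,3) = 252·84 = 21168.
Probability = 21168/75582 = 1176/4199.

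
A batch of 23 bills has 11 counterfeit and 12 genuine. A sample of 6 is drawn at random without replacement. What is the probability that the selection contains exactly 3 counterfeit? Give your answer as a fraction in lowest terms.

Total number of selections: C(23,6) = 100947.
Selections with exactly 3 counterfeit: choose 3 of the 11 counterfeit and 3 of the 12 genuine, C(11,3)·C(12,3) = 165·220 = 36300.
Probability = 36300/100947 = 1100/3059.

1100/3059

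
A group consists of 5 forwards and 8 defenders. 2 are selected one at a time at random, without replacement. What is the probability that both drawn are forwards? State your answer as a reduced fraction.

5/39

Multiply the conditional probabilities at each draw: 5/13 · 4/12 = 20/156 = 5/39.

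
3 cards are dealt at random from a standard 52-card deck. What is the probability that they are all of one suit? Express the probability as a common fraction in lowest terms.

22/425

There are C(52,3) = 22100 possible 3-card hands.
Hands of one suit: 4 suits × C(13,3) = 4·286 = 1144.
Probability = 1144/22100 = 22/425.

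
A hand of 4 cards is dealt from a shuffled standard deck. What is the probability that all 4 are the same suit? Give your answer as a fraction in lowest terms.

44/4165

There are C(52,4) = 270725 possible 4-card hands.
Hands of one suit: 4 suits × C(13,4) = 4·715 = 2860.
Probability = 2860/270725 = 44/4165.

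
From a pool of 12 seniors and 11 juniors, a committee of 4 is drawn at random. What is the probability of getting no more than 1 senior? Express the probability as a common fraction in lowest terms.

6/23

There are C(23,4) = 8855 ways to choose the 4.
Favorable selections (no more than 1 senior): C(12,0)·C(11,4) + C(12,1)·C(11,3) = 330 + 1980 = 2310.
Probability = 2310/8855 = 6/23.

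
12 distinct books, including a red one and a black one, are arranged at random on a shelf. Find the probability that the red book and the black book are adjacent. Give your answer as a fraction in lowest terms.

There are 12! = 479001600 arrangements.
Treat the red book and the black book as a block: 11! arrangements of the blocks × 2 orders within the block = 2·39916800 = 79833600.
Probability = 79833600/479001600 = 1/6.

1/6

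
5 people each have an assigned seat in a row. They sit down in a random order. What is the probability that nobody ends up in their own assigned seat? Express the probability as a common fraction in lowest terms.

There are 5! = 120 seatings.
By inclusion-exclusion, seatings with no fixed points: C(5,0)·5! − C(5,1)·4! + C(5,2)·3! − C(5,3)·2! + C(5,4)·1! − C(5,5)·0! = 44.
Probability = 44/120 = 11/30.

11/30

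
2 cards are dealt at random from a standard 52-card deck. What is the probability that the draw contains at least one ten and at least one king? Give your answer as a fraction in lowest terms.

8/663

There are C(52,2) = 1326 possible draws.
By inclusion-exclusion on the complements, draws missing all tens or all kings: C(48,2) + C(48,2) − C(44,2) = 1128 + 1128 − 946 = 1310.
So draws with at least one of each: 1326 − 1310 = 16, probability 16/1326 = 8/663.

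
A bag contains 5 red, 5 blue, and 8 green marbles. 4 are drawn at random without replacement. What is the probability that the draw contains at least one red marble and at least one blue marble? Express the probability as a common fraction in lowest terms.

There are C(18,4) = 3060 possible draws.
By inclusion-exclusion on the complements, draws missing all red or all blue: C(13,4) + C(13,4) − C(8,4) = 715 + 715 − 70 = 1360.
So draws with at least one of each: 3060 − 1360 = 1700, probability 1700/3060 = 5/9.

5/9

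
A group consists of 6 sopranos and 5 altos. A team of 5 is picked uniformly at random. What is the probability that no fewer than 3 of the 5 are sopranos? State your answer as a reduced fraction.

281/462

There are C(11,5) = 462 ways to choose the 5.
Favorable selections (no fewer than 3 sopranos): C(6,3)·C(5,2) + C(6,4)·C(5,1) + C(6,5)·C(5,0) = 200 + 75 + 6 = 281.
Probability = 281/462.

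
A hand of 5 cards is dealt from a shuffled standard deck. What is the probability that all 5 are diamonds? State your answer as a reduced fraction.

33/66640

There are C(52,5) = 2598960 possible 5-card hands.
Hands that are all diamonds: C(13,5) = 1287.
Probability = 1287/2598960 = 33/66640.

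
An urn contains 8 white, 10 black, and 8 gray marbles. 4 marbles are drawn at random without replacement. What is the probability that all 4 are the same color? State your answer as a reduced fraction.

There are C(26,4) = 14950 ways to draw 4 marbles.
All same color: C(8,4) + C(10,4) + C(8,4) = 70 + 210 + 70 = 350.
Probability = 350/14950 = 7/299.

7/299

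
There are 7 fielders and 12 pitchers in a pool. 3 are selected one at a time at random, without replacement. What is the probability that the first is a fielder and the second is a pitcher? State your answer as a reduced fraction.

Multiply the conditional probabilities at each draw: 7/19 · 12/18 = 84/342 = 14/57.

14/57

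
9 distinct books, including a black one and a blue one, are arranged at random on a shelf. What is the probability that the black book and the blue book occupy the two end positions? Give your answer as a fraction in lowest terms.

1/36

There are 9! = 362880 arrangements.
Place the black book and the blue book at the ends in 2 ways, arrange the remaining 7 in 7! = 5040 ways: 2·5040 = 10080.
Probability = 10080/362880 = 1/36.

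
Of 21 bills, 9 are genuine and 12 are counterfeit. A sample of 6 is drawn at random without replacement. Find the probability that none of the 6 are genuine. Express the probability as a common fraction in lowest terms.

There are C(21,6) = 54264 possible selections.
Selections with no genuine (all counterfeit): C(12,6) = 924.
Probability = 924/54264 = 11/646.

11/646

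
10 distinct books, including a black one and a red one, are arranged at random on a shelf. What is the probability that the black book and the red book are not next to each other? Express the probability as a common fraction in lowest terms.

4/5

There are 10! = 3628800 arrangements.
Arrangements with the black book and the red book adjacent: 2·9! = 725760.
So not adjacent: 3628800 − 725760 = 2903040, probability 2903040/3628800 = 4/5.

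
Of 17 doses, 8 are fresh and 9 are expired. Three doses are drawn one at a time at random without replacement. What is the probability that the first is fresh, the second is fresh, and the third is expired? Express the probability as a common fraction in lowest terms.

21/170

Multiply the conditional probabilities at each draw: 8/17 · 7/16 · 9/15 = 504/4080 = 21/170.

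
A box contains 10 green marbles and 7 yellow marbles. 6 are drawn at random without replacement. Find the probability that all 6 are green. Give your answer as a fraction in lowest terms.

15/884

There are C(17,6) = 12376 possible selections.
Selections with all green: C(10,6) = 210.
Probability = 210/12376 = 15/884.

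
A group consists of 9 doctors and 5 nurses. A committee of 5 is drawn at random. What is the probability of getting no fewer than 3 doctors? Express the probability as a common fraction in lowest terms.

There are C(14,5) = 2002 ways to choose the 5.
Favorable selections (no fewer than 3 doctors): C(9,3)·C(5,2) + C(9,4)·C(5,1) + C(9,5)·C(5,0) = 840 + 630 + 126 = 1596.
Probability = 1596/2002 = 114/143.

114/143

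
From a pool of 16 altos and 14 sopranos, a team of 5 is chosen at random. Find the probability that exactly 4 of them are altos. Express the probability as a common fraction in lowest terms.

The sample space is all 5-subsets of the 30: C(30,5) = 142506.
Selections with exactly 4 altos: choose 4 of the 16 altos and 1 of the 14 sopranos, C(16,4)·C(14,1) = 1820·14 = 25480.
Probability = 25480/142506 = 140/783.

140/783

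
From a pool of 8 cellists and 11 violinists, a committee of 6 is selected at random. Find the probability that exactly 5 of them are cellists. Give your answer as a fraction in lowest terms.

22/969

Total number of selections: C(19,6) = 27132.
Selections with exactly 5 cellists: choose 5 of the 8 cellists and 1 of the 11 violinists, C(8,5)·C(11,1) = 56·11 = 616.
Probability = 616/27132 = 22/969.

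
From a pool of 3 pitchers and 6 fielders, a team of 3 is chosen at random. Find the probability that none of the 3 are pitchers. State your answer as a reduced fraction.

There are C(9,3) = 84 possible selections.
Selections with no pitchers (all fielders): C(6,3) = 20.
Probability = 20/84 = 5/21.

5/21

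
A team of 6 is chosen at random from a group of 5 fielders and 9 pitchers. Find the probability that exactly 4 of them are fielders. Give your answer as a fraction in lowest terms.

There are C(14,6) = 3003 ways to choose 6 from 14.
Selections with exactly 4 fielders: choose 4 of the 5 fielders and 2 of the 9 pitchers, C(5,4)·C(9,2) = 5·36 = 180.
Probability = 180/3003 = 60/1001.

60/1001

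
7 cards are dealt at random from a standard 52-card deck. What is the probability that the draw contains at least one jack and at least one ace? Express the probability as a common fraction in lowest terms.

There are C(52,7) = 133784560 possible draws.
By inclusion-exclusion on the complements, draws missing all jacks or all aces: C(48,7) + C(48,7) − C(44,7) = 73629072 + 73629072 − 38320568 = 108937576.
So draws with at least one of each: 133784560 − 108937576 = 24846984, probability 24846984/133784560 = 3105873/16723070.

3105873/16723070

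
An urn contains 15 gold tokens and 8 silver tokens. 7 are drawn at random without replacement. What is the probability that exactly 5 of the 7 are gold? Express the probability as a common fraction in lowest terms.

2548/7429

Total number of selections: C(23,7) = 245157.
Selections with exactly 5 gold: choose 5 of the 15 gold and 2 of the 8 silver, C(15,5)·C(8,2) = 3003·28 = 84084.
Probability = 84084/245157 = 2548/7429.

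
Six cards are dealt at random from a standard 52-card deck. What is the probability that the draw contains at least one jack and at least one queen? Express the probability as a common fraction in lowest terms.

718637/5089630

There are C(52,6) = 20358520 possible draws.
By inclusion-exclusion on the complements, draws missing all jacks or all queens: C(48,6) + C(48,6) − C(44,6) = 12271512 + 12271512 − 7059052 = 17483972.
So draws with at least one of each: 20358520 − 17483972 = 2874548, probability 2874548/20358520 = 718637/5089630.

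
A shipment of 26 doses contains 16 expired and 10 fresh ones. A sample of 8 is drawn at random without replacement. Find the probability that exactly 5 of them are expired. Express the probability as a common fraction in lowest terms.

8064/24035

There are C(26,8) = 1562275 ways to choose 8 from 26.
Selections with exactly 5 expired: choose 5 of the 16 expired and 3 of the 10 fresh, C(16,5)·C(10,3) = 4368·120 = 524160.
Probability = 524160/1562275 = 8064/24035.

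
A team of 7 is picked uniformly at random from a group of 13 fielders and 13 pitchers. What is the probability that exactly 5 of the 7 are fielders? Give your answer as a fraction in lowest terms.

There are C(26,7) = 657800 ways to choose 7 from 26.
Selections with exactly 5 fielders: choose 5 of the 13 fielders and 2 of the 13 pitchers, C(13,5)·C(13,2) = 1287·78 = 100386.
Probability = 100386/657800 = 351/2300.

351/2300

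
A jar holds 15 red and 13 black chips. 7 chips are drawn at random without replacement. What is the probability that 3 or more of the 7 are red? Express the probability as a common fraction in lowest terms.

There are C(28,7) = 1184040 ways to choose the 7.
Count the complement (fewer than 3 red): C(15,0)·C(13,7) + C(15,1)·C(13,6) + C(15,2)·C(13,5) = 1716 + 25740 + 135135 = 162591.
Probability = 1 − 162591/1184040 = 1021449/1184040 = 2381/2760.

2381/2760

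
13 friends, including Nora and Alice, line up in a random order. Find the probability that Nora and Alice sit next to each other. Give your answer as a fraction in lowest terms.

2/13

There are 13! = 6227020800 arrangements.
Treat Nora and Alice as a block: 12! arrangements of the blocks × 2 orders within the block = 2·479001600 = 958003200.
Probability = 958003200/6227020800 = 2/13.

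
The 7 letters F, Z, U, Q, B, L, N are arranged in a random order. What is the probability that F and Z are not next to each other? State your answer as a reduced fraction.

5/7

There are 7! = 5040 arrangements.
Arrangements with F and Z adjacent: 2·6! = 1440.
So not adjacent: 5040 − 1440 = 3600, probability 3600/5040 = 5/7.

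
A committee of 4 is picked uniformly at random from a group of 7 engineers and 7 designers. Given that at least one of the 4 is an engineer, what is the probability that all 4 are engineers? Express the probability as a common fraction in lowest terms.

Work in counts. Selections with at least one engineer: C(14,4) − C(7,4) = 1001 − 35 = 966.
Of those, selections where all 4 are engineers: C(7,4) = 35.
Conditional probability = 35/966 = 5/138.

5/138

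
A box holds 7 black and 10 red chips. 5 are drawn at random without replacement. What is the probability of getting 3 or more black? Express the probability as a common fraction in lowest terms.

139/442

There are C(17,5) = 6188 ways to choose the 5.
Favorable selections (3 or more black): C(7,3)·C(10,2) + C(7,4)·C(10,1) + C(7,5)·C(10,0) = 1575 + 350 + 21 = 1946.
Probability = 1946/6188 = 139/442.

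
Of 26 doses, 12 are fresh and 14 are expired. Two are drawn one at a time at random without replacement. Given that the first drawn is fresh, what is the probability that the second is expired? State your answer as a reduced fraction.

14/25

After removing one fresh, 25 remain: 11 fresh and 14 expired.
So the probability the next is expired is 14/25.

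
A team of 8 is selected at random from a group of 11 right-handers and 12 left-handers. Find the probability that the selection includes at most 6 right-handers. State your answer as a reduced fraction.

14733/14858

Total selections: C(23,8) = 490314.
Count the complement (more than 6 right-handers): C(11,7)·C(12,1) + C(11,8)·C(12,0) = 3960 + 165 = 4125.
Probability = 1 − 4125/490314 = 486189/490314 = 14733/14858.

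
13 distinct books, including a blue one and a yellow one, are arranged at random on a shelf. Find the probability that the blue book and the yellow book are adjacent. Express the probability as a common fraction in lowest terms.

There are 13! = 6227020800 arrangements.
Treat the blue book and the yellow book as a block: 12! arrangements of the blocks × 2 orders within the block = 2·479001600 = 958003200.
Probability = 958003200/6227020800 = 2/13.

2/13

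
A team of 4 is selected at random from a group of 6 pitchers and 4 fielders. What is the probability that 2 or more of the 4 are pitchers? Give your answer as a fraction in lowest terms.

There are C(10,4) = 210 ways to choose the 4.
Count the complement (fewer than 2 pitchers): C(6,0)·C(4,4) + C(6,1)·C(4,3) = 1 + 24 = 25.
Probability = 1 − 25/210 = 185/210 = 37/42.

37/42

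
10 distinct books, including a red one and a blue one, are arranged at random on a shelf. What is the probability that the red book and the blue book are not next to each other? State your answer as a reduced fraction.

There are 10! = 3628800 arrangements.
Arrangements with the red book and the blue book adjacent: 2·9! = 725760.
So not adjacent: 3628800 − 725760 = 2903040, probability 2903040/3628800 = 4/5.

4/5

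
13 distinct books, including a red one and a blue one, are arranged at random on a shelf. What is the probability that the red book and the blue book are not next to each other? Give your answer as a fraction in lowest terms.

There are 13! = 6227020800 arrangements.
Arrangements with the red book and the blue book adjacent: 2·12! = 958003200.
So not adjacent: 6227020800 − 958003200 = 5269017600, probability 5269017600/6227020800 = 11/13.

11/13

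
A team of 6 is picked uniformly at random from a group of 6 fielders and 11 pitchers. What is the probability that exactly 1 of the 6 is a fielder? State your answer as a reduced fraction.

99/442

There are C(17,6) = 12376 ways to choose 6 from 17.
Selections with exactly 1 fielder: choose 1 of the 6 fielders and 5 of the 11 pitchers, C(6,1)·C(11,5) = 6·462 = 2772.
Probability = 2772/12376 = 99/442.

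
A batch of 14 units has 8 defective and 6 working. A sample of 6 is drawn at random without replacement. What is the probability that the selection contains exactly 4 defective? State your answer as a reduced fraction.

50/143

There are C(14,6) = 3003 ways to choose 6 from 14.
Selections with exactly 4 defective: choose 4 of the 8 defective and 2 of the 6 working, C(8,4)·C(6,2) = 70·15 = 1050.
Probability = 1050/3003 = 50/143.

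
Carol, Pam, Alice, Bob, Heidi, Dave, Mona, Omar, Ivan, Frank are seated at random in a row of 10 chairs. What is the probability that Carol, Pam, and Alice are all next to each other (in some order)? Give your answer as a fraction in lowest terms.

1/15

There are 10! = 3628800 arrangements.
Treat the three as one block: 8! placements × 3! orders within the block = 40320·6 = 241920.
Probability = 241920/3628800 = 1/15.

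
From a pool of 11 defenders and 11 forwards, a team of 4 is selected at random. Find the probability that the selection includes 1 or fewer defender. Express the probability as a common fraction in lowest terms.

39/133

There are C(22,4) = 7315 ways to choose the 4.
Favorable selections (1 or fewer defender): C(11,0)·C(11,4) + C(11,1)·C(11,3) = 330 + 1815 = 2145.
Probability = 2145/7315 = 39/133.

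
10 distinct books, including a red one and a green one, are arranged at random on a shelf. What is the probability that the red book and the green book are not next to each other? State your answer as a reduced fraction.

4/5

There are 10! = 3628800 arrangements.
Arrangements with the red book and the green book adjacent: 2·9! = 725760.
So not adjacent: 3628800 − 725760 = 2903040, probability 2903040/3628800 = 4/5.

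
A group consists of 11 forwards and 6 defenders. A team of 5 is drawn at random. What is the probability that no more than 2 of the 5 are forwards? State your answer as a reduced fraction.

1271/6188

There are C(17,5) = 6188 ways to choose the 5.
Favorable selections (no more than 2 forwards): C(11,0)·C(6,5) + C(11,1)·C(6,4) + C(11,2)·C(6,3) = 6 + 165 + 1100 = 1271.
Probability = 1271/6188.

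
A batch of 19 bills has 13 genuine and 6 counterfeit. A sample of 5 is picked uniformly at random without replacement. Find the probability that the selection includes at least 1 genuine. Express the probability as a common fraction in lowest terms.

Total selections: C(19,5) = 11628.
The complement is all 5 are counterfeit: C(6,5) = 6.
Probability = 1 − 6/11628 = 11622/11628 = 1937/1938.

1937/1938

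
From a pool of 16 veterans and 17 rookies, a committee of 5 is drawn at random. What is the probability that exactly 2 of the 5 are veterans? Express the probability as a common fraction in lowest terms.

The sample space is all 5-subsets of the 33: C(33,5) = 237336.
Selections with exactly 2 veterans: choose 2 of the 16 veterans and 3 of the 17 rookies, C(16,2)·C(17,3) = 120·680 = 81600.
Probability = 81600/237336 = 3400/9889.

3400/9889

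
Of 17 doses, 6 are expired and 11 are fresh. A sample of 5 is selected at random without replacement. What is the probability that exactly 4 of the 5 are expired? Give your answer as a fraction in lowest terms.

165/6188

Total number of selections: C(17,5) = 6188.
Selections with exactly 4 expired: choose 4 of the 6 expired and 1 of the 11 fresh, C(6,4)·C(11,1) = 15·11 = 165.
Probability = 165/6188.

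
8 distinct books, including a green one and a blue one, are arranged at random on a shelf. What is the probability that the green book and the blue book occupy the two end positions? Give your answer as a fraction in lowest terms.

1/28

There are 8! = 40320 arrangements.
Place the green book and the blue book at the ends in 2 ways, arrange the remaining 6 in 6! = 720 ways: 2·720 = 1440.
Probability = 1440/40320 = 1/28.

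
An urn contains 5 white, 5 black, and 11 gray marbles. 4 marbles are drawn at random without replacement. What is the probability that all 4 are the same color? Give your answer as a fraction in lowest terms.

There are C(21,4) = 5985 ways to draw 4 marbles.
All same color: C(5,4) + C(5,4) + C(11,4) = 5 + 5 + 330 = 340.
Probability = 340/5985 = 68/1197.

68/1197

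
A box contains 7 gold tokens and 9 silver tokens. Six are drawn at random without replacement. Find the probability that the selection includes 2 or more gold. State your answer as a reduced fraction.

Total selections: C(16,6) = 8008.
Favorable selections (2 or more gold): C(7,2)·C(9,4) + C(7,3)·C(9,3) + C(7,4)·C(9,2) + C(7,5)·C(9,1) + C(7,6)·C(9,0) = 2646 + 2940 + 1260 + 189 + 7 = 7042.
Probability = 7042/8008 = 503/572.

503/572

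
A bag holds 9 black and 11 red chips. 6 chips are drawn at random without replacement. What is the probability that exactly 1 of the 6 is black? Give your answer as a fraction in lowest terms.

Total number of selections: C(20,6) = 38760.
Selections with exactly 1 black: choose 1 of the 9 black and 5 of the 11 red, C(9,1)·C(11,5) = 9·462 = 4158.
Probability = 4158/38760 = 693/6460.

693/6460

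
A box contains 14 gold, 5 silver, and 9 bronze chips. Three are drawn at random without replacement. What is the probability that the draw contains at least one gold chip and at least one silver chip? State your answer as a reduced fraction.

There are C(28,3) = 3276 possible draws.
By inclusion-exclusion on the complements, draws missing all gold or all silver: C(14,3) + C(23,3) − C(9,3) = 364 + 1771 − 84 = 2051.
So draws with at least one of each: 3276 − 2051 = 1225, probability 1225/3276 = 175/468.

175/468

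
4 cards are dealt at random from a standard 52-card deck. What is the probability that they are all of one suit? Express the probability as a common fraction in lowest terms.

There are C(52,4) = 270725 possible 4-card hands.
Hands of one suit: 4 suits × C(13,4) = 4·715 = 2860.
Probability = 2860/270725 = 44/4165.

44/4165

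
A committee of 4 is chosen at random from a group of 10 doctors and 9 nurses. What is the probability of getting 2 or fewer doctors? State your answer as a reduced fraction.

431/646

There are C(19,4) = 3876 ways to choose the 4.
Count the complement (more than 2 doctors): C(10,3)·C(9,1) + C(10,4)·C(9,0) = 1080 + 210 = 1290.
Probability = 1 − 1290/3876 = 2586/3876 = 431/646.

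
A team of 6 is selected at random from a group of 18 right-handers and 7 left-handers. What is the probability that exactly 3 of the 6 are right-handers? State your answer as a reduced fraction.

Total number of selections: C(25,6) = 177100.
Selections with exactly 3 right-handers: choose 3 of the 18 right-handers and 3 of the 7 left-handers, C(18,3)·C(7,3) = 816·35 = 28560.
Probability = 28560/177100 = 204/1265.

204/1265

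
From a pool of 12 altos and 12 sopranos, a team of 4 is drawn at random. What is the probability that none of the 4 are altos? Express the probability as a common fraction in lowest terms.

15/322

There are C(24,4) = 10626 possible selections.
Selections with no altos (all sopranos): C(12,4) = 495.
Probability = 495/10626 = 15/322.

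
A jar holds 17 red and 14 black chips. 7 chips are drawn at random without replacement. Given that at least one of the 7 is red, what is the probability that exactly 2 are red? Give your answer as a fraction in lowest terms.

Work in counts. Selections with at least one red: C(31,7) − C(14,7) = 2629575 − 3432 = 2626143.
Of those, selections where exactly 2 are red: C(17,2)·C(14,5) = 136·2002 = 272272.
Conditional probability = 272272/2626143 = 1232/11883.

1232/11883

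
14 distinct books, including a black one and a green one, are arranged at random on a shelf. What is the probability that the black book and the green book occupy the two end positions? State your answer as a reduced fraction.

1/91

There are 14! = 87178291200 arrangements.
Place the black book and the green book at the ends in 2 ways, arrange the remaining 12 in 12! = 479001600 ways: 2·479001600 = 958003200.
Probability = 958003200/87178291200 = 1/91.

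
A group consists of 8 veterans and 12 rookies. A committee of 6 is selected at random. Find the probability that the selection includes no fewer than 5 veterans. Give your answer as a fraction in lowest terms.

There are C(20,6) = 38760 ways to choose the 6.
Favorable selections (no fewer than 5 veterans): C(8,5)·C(12,1) + C(8,6)·C(12,0) = 672 + 28 = 700.
Probability = 700/38760 = 35/1938.

35/1938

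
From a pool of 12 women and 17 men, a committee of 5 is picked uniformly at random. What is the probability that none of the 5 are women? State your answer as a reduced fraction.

There are C(29,5) = 118755 possible selections.
Selections with no women (all men): C(17,5) = 6188.
Probability = 6188/118755 = 68/1305.

68/1305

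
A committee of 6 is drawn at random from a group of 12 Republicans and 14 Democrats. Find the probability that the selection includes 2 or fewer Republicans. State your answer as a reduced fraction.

93/230

Total selections: C(26,6) = 230230.
Favorable selections (2 or fewer Republicans): C(12,0)·C(14,6) + C(12,1)·C(14,5) + C(12,2)·C(14,4) = 3003 + 24024 + 66066 = 93093.
Probability = 93093/230230 = 93/230.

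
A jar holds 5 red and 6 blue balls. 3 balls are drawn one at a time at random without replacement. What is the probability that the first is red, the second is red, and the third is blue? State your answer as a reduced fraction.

Multiply the conditional probabilities at each draw: 5/11 · 4/10 · 6/9 = 120/990 = 4/33.

4/33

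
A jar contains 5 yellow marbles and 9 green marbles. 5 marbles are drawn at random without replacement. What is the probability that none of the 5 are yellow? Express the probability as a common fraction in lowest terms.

9/143

There are C(14,5) = 2002 possible selections.
Selections with no yellow (all green): C(9,5) = 126.
Probability = 126/2002 = 9/143.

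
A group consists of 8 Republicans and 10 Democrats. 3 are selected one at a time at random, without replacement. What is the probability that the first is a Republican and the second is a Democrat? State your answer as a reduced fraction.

Multiply the conditional probabilities at each draw: 8/18 · 10/17 = 80/306 = 40/153.

40/153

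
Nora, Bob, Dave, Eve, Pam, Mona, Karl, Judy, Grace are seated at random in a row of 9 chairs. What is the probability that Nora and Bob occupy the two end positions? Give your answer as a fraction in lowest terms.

1/36

There are 9! = 362880 arrangements.
Place Nora and Bob at the ends in 2 ways, arrange the remaining 7 in 7! = 5040 ways: 2·5040 = 10080.
Probability = 10080/362880 = 1/36.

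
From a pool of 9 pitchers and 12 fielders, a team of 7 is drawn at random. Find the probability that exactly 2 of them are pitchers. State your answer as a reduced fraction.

396/1615

The sample space is all 7-subsets of the 21: C(21,7) = 116280.
Selections with exactly 2 pitchers: choose 2 of the 9 pitchers and 5 of the 12 fielders, C(9,2)·C(12,5) = 36·792 = 28512.
Probability = 28512/116280 = 396/1615.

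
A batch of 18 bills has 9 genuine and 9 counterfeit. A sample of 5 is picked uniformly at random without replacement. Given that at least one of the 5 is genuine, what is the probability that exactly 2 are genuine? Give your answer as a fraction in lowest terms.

24/67

Work in counts. Selections with at least one genuine: C(18,5) − C(9,5) = 8568 − 126 = 8442.
Of those, selections where exactly 2 are genuine: C(9,2)·C(9,3) = 36·84 = 3024.
Conditional probability = 3024/8442 = 24/67.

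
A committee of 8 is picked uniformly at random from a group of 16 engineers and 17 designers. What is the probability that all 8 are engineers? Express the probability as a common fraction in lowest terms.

There are C(33,8) = 13884156 possible selections.
Selections with all engineers: C(16,8) = 12870.
Probability = 12870/13884156 = 5/5394.

5/5394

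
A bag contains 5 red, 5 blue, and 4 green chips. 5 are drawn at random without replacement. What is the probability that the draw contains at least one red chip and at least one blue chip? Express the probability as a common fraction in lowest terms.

There are C(14,5) = 2002 possible draws.
By inclusion-exclusion on the complements, draws missing all red or all blue: C(9,5) + C(9,5) − C(4,5) = 126 + 126 − 0 = 252.
So draws with at least one of each: 2002 − 252 = 1750, probability 1750/2002 = 125/143.

125/143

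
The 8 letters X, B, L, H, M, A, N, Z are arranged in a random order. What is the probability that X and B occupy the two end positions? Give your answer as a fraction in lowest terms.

1/28

There are 8! = 40320 arrangements.
Place X and B at the ends in 2 ways, arrange the remaining 6 in 6! = 720 ways: 2·720 = 1440.
Probability = 1440/40320 = 1/28.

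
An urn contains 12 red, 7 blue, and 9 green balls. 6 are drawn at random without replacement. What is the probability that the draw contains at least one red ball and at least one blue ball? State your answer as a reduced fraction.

11234/13455

There are C(28,6) = 376740 possible draws.
By inclusion-exclusion on the complements, draws missing all red or all blue: C(16,6) + C(21,6) − C(9,6) = 8008 + 54264 − 84 = 62188.
So draws with at least one of each: 376740 − 62188 = 314552, probability 314552/376740 = 11234/13455.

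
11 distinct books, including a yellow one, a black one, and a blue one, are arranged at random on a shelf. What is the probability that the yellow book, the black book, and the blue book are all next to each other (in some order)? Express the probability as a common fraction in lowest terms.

There are 11! = 39916800 arrangements.
Treat the three as one block: 9! placements × 3! orders within the block = 362880·6 = 2177280.
Probability = 2177280/39916800 = 3/55.

3/55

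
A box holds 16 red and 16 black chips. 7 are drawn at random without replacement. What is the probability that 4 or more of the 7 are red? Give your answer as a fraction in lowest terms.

There are C(32,7) = 3365856 ways to choose the 7.
Favorable selections (4 or more red): C(16,4)·C(16,3) + C(16,5)·C(16,2) + C(16,6)·C(16,1) + C(16,7)·C(16,0) = 1019200 + 524160 + 128128 + 11440 = 1682928.
Probability = 1682928/3365856 = 1/2.

1/2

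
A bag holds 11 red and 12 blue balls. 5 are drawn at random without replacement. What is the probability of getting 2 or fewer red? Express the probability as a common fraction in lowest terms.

Total selections: C(23,5) = 33649.
Favorable selections (2 or fewer red): C(11,0)·C(12,5) + C(11,1)·C(12,4) + C(11,2)·C(12,3) = 792 + 5445 + 12100 = 18337.
Probability = 18337/33649 = 1667/3059.

1667/3059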